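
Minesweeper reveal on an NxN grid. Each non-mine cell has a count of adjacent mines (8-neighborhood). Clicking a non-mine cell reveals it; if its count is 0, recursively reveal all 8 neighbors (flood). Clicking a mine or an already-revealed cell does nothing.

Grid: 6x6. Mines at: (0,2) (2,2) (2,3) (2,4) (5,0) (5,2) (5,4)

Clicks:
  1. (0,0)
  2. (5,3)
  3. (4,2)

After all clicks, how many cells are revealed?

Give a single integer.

Answer: 12

Derivation:
Click 1 (0,0) count=0: revealed 10 new [(0,0) (0,1) (1,0) (1,1) (2,0) (2,1) (3,0) (3,1) (4,0) (4,1)] -> total=10
Click 2 (5,3) count=2: revealed 1 new [(5,3)] -> total=11
Click 3 (4,2) count=1: revealed 1 new [(4,2)] -> total=12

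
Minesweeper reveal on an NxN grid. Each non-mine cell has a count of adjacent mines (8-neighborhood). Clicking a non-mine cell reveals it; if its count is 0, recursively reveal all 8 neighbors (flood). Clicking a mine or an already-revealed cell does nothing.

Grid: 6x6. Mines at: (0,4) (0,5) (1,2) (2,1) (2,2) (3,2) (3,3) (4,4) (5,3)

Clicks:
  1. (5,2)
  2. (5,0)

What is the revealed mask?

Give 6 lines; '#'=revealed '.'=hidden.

Answer: ......
......
......
##....
###...
###...

Derivation:
Click 1 (5,2) count=1: revealed 1 new [(5,2)] -> total=1
Click 2 (5,0) count=0: revealed 7 new [(3,0) (3,1) (4,0) (4,1) (4,2) (5,0) (5,1)] -> total=8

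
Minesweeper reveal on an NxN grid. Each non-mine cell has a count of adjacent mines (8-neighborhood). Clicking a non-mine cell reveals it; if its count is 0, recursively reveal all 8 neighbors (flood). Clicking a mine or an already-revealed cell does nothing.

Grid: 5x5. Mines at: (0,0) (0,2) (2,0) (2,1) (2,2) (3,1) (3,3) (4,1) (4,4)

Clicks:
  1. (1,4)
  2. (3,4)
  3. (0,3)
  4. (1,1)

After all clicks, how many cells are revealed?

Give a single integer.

Click 1 (1,4) count=0: revealed 6 new [(0,3) (0,4) (1,3) (1,4) (2,3) (2,4)] -> total=6
Click 2 (3,4) count=2: revealed 1 new [(3,4)] -> total=7
Click 3 (0,3) count=1: revealed 0 new [(none)] -> total=7
Click 4 (1,1) count=5: revealed 1 new [(1,1)] -> total=8

Answer: 8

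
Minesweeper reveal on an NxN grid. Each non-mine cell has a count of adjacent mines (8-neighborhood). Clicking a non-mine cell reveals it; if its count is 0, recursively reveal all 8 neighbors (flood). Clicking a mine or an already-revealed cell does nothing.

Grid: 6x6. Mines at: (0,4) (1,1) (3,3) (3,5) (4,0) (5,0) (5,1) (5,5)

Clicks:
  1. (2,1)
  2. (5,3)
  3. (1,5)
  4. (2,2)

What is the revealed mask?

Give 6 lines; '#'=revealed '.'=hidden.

Answer: ......
.....#
.##...
......
..###.
..###.

Derivation:
Click 1 (2,1) count=1: revealed 1 new [(2,1)] -> total=1
Click 2 (5,3) count=0: revealed 6 new [(4,2) (4,3) (4,4) (5,2) (5,3) (5,4)] -> total=7
Click 3 (1,5) count=1: revealed 1 new [(1,5)] -> total=8
Click 4 (2,2) count=2: revealed 1 new [(2,2)] -> total=9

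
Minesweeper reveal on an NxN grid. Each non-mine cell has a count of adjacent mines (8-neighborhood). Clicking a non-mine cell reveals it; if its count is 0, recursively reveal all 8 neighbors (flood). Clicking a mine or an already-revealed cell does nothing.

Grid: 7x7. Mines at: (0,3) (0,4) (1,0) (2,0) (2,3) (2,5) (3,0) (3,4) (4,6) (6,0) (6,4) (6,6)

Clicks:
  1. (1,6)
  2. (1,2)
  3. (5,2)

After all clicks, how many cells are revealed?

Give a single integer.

Click 1 (1,6) count=1: revealed 1 new [(1,6)] -> total=1
Click 2 (1,2) count=2: revealed 1 new [(1,2)] -> total=2
Click 3 (5,2) count=0: revealed 12 new [(3,1) (3,2) (3,3) (4,1) (4,2) (4,3) (5,1) (5,2) (5,3) (6,1) (6,2) (6,3)] -> total=14

Answer: 14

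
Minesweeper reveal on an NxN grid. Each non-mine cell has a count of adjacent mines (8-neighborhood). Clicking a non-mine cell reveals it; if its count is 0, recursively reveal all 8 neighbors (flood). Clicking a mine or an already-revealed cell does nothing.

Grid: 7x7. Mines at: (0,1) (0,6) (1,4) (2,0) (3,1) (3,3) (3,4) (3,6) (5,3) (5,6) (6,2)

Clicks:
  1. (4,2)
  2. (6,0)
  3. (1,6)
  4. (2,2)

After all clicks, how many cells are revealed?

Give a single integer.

Answer: 9

Derivation:
Click 1 (4,2) count=3: revealed 1 new [(4,2)] -> total=1
Click 2 (6,0) count=0: revealed 6 new [(4,0) (4,1) (5,0) (5,1) (6,0) (6,1)] -> total=7
Click 3 (1,6) count=1: revealed 1 new [(1,6)] -> total=8
Click 4 (2,2) count=2: revealed 1 new [(2,2)] -> total=9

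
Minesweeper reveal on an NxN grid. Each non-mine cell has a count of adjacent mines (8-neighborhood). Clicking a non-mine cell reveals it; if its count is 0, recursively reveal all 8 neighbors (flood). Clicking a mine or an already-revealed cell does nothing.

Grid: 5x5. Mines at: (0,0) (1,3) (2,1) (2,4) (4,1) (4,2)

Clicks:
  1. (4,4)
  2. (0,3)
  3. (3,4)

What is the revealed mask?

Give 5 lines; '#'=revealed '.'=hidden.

Click 1 (4,4) count=0: revealed 4 new [(3,3) (3,4) (4,3) (4,4)] -> total=4
Click 2 (0,3) count=1: revealed 1 new [(0,3)] -> total=5
Click 3 (3,4) count=1: revealed 0 new [(none)] -> total=5

Answer: ...#.
.....
.....
...##
...##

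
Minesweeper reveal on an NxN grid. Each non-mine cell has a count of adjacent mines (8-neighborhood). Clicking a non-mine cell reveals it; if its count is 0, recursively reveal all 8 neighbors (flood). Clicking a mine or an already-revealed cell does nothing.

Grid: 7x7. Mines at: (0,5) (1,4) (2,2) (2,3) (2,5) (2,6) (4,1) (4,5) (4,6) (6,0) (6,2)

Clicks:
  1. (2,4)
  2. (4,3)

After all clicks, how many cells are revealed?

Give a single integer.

Click 1 (2,4) count=3: revealed 1 new [(2,4)] -> total=1
Click 2 (4,3) count=0: revealed 9 new [(3,2) (3,3) (3,4) (4,2) (4,3) (4,4) (5,2) (5,3) (5,4)] -> total=10

Answer: 10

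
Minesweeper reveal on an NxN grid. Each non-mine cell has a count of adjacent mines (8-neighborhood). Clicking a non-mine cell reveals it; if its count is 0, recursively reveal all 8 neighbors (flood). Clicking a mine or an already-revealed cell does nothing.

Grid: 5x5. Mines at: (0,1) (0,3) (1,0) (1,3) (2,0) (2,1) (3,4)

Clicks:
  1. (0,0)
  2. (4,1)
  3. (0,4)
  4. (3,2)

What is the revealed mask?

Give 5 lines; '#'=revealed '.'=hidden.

Answer: #...#
.....
.....
####.
####.

Derivation:
Click 1 (0,0) count=2: revealed 1 new [(0,0)] -> total=1
Click 2 (4,1) count=0: revealed 8 new [(3,0) (3,1) (3,2) (3,3) (4,0) (4,1) (4,2) (4,3)] -> total=9
Click 3 (0,4) count=2: revealed 1 new [(0,4)] -> total=10
Click 4 (3,2) count=1: revealed 0 new [(none)] -> total=10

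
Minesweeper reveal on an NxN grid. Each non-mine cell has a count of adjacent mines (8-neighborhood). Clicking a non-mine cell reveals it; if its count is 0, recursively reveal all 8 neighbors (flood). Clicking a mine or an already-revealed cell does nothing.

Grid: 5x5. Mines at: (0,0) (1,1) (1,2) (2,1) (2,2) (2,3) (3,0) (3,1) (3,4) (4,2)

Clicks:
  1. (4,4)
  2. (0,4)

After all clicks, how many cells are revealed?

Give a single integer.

Click 1 (4,4) count=1: revealed 1 new [(4,4)] -> total=1
Click 2 (0,4) count=0: revealed 4 new [(0,3) (0,4) (1,3) (1,4)] -> total=5

Answer: 5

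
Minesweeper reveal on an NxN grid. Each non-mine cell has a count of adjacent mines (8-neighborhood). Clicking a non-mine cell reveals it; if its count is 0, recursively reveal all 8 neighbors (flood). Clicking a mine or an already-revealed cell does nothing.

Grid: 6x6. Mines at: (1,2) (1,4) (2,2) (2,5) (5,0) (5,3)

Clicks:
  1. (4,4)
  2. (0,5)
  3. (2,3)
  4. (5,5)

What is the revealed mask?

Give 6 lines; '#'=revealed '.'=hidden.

Click 1 (4,4) count=1: revealed 1 new [(4,4)] -> total=1
Click 2 (0,5) count=1: revealed 1 new [(0,5)] -> total=2
Click 3 (2,3) count=3: revealed 1 new [(2,3)] -> total=3
Click 4 (5,5) count=0: revealed 5 new [(3,4) (3,5) (4,5) (5,4) (5,5)] -> total=8

Answer: .....#
......
...#..
....##
....##
....##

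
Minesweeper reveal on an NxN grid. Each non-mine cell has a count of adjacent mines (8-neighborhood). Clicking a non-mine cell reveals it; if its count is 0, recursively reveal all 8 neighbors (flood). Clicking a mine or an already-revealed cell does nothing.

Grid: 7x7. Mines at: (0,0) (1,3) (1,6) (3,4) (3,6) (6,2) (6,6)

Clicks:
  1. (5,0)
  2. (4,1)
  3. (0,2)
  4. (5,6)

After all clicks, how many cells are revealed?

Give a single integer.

Answer: 23

Derivation:
Click 1 (5,0) count=0: revealed 21 new [(1,0) (1,1) (1,2) (2,0) (2,1) (2,2) (2,3) (3,0) (3,1) (3,2) (3,3) (4,0) (4,1) (4,2) (4,3) (5,0) (5,1) (5,2) (5,3) (6,0) (6,1)] -> total=21
Click 2 (4,1) count=0: revealed 0 new [(none)] -> total=21
Click 3 (0,2) count=1: revealed 1 new [(0,2)] -> total=22
Click 4 (5,6) count=1: revealed 1 new [(5,6)] -> total=23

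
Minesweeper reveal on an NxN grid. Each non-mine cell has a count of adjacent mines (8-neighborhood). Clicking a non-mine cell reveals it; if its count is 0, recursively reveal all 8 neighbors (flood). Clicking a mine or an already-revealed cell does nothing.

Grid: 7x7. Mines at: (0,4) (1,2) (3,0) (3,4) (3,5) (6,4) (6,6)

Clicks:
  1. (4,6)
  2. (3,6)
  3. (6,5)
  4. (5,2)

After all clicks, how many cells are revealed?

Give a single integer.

Click 1 (4,6) count=1: revealed 1 new [(4,6)] -> total=1
Click 2 (3,6) count=1: revealed 1 new [(3,6)] -> total=2
Click 3 (6,5) count=2: revealed 1 new [(6,5)] -> total=3
Click 4 (5,2) count=0: revealed 18 new [(2,1) (2,2) (2,3) (3,1) (3,2) (3,3) (4,0) (4,1) (4,2) (4,3) (5,0) (5,1) (5,2) (5,3) (6,0) (6,1) (6,2) (6,3)] -> total=21

Answer: 21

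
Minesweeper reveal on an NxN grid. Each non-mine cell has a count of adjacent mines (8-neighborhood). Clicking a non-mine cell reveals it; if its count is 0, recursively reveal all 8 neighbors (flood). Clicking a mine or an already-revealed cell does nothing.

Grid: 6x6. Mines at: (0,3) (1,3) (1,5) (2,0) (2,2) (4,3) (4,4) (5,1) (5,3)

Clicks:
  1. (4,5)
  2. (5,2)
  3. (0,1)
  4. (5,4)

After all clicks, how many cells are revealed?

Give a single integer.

Click 1 (4,5) count=1: revealed 1 new [(4,5)] -> total=1
Click 2 (5,2) count=3: revealed 1 new [(5,2)] -> total=2
Click 3 (0,1) count=0: revealed 6 new [(0,0) (0,1) (0,2) (1,0) (1,1) (1,2)] -> total=8
Click 4 (5,4) count=3: revealed 1 new [(5,4)] -> total=9

Answer: 9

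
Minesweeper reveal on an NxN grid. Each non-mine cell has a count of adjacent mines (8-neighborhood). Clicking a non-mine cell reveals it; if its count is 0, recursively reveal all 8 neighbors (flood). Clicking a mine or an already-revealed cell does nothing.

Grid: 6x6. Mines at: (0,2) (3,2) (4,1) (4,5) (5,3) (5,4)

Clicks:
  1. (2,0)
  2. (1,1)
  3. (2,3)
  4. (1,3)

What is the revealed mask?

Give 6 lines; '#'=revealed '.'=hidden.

Answer: ##....
##.#..
##.#..
##....
......
......

Derivation:
Click 1 (2,0) count=0: revealed 8 new [(0,0) (0,1) (1,0) (1,1) (2,0) (2,1) (3,0) (3,1)] -> total=8
Click 2 (1,1) count=1: revealed 0 new [(none)] -> total=8
Click 3 (2,3) count=1: revealed 1 new [(2,3)] -> total=9
Click 4 (1,3) count=1: revealed 1 new [(1,3)] -> total=10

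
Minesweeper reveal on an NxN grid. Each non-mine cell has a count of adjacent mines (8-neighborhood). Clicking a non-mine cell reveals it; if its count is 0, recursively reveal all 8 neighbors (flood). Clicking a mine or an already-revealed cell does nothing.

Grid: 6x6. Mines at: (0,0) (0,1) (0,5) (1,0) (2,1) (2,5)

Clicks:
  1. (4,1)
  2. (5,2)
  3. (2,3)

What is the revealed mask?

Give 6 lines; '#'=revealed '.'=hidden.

Answer: ..###.
..###.
..###.
######
######
######

Derivation:
Click 1 (4,1) count=0: revealed 27 new [(0,2) (0,3) (0,4) (1,2) (1,3) (1,4) (2,2) (2,3) (2,4) (3,0) (3,1) (3,2) (3,3) (3,4) (3,5) (4,0) (4,1) (4,2) (4,3) (4,4) (4,5) (5,0) (5,1) (5,2) (5,3) (5,4) (5,5)] -> total=27
Click 2 (5,2) count=0: revealed 0 new [(none)] -> total=27
Click 3 (2,3) count=0: revealed 0 new [(none)] -> total=27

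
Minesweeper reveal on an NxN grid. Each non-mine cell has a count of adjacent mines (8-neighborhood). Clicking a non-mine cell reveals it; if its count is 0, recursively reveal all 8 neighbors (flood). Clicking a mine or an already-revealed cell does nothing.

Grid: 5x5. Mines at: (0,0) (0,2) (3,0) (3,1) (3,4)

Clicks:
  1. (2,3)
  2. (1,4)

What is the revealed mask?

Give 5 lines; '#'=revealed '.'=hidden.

Click 1 (2,3) count=1: revealed 1 new [(2,3)] -> total=1
Click 2 (1,4) count=0: revealed 5 new [(0,3) (0,4) (1,3) (1,4) (2,4)] -> total=6

Answer: ...##
...##
...##
.....
.....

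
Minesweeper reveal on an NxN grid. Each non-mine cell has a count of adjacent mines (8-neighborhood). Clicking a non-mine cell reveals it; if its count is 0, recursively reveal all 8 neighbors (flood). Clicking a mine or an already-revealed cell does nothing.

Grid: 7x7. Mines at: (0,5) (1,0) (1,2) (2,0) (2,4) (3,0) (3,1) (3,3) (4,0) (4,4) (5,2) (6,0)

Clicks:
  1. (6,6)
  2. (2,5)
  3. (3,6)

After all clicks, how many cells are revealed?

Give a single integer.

Answer: 16

Derivation:
Click 1 (6,6) count=0: revealed 16 new [(1,5) (1,6) (2,5) (2,6) (3,5) (3,6) (4,5) (4,6) (5,3) (5,4) (5,5) (5,6) (6,3) (6,4) (6,5) (6,6)] -> total=16
Click 2 (2,5) count=1: revealed 0 new [(none)] -> total=16
Click 3 (3,6) count=0: revealed 0 new [(none)] -> total=16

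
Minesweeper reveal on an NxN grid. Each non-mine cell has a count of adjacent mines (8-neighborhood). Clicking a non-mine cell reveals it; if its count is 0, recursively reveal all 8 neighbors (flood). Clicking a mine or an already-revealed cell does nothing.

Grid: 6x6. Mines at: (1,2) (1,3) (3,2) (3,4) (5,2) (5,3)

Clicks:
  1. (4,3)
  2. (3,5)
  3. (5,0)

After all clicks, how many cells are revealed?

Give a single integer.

Answer: 14

Derivation:
Click 1 (4,3) count=4: revealed 1 new [(4,3)] -> total=1
Click 2 (3,5) count=1: revealed 1 new [(3,5)] -> total=2
Click 3 (5,0) count=0: revealed 12 new [(0,0) (0,1) (1,0) (1,1) (2,0) (2,1) (3,0) (3,1) (4,0) (4,1) (5,0) (5,1)] -> total=14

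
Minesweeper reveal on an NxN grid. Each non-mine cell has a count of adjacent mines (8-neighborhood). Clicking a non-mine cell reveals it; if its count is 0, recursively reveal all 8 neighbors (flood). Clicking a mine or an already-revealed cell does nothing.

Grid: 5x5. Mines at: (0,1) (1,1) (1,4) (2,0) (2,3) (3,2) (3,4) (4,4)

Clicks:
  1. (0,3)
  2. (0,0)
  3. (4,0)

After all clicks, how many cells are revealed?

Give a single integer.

Click 1 (0,3) count=1: revealed 1 new [(0,3)] -> total=1
Click 2 (0,0) count=2: revealed 1 new [(0,0)] -> total=2
Click 3 (4,0) count=0: revealed 4 new [(3,0) (3,1) (4,0) (4,1)] -> total=6

Answer: 6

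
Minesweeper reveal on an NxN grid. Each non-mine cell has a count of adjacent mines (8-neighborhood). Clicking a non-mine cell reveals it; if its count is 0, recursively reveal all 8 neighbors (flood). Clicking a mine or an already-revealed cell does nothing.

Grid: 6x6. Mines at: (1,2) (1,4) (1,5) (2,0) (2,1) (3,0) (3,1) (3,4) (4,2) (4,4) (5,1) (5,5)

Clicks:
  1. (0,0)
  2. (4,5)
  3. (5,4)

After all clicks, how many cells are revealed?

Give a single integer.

Answer: 6

Derivation:
Click 1 (0,0) count=0: revealed 4 new [(0,0) (0,1) (1,0) (1,1)] -> total=4
Click 2 (4,5) count=3: revealed 1 new [(4,5)] -> total=5
Click 3 (5,4) count=2: revealed 1 new [(5,4)] -> total=6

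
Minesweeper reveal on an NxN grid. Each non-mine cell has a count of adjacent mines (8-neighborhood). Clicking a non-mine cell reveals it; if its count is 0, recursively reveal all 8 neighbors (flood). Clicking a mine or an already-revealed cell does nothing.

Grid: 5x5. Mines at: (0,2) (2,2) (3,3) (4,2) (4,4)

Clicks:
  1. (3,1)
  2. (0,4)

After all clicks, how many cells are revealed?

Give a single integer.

Answer: 7

Derivation:
Click 1 (3,1) count=2: revealed 1 new [(3,1)] -> total=1
Click 2 (0,4) count=0: revealed 6 new [(0,3) (0,4) (1,3) (1,4) (2,3) (2,4)] -> total=7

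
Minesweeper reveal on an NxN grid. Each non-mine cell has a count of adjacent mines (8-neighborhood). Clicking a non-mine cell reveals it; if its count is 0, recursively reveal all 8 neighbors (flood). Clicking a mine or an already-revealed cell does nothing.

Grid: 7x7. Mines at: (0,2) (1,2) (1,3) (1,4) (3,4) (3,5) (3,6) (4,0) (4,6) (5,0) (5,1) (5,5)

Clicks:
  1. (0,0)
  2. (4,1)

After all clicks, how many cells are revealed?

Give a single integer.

Answer: 9

Derivation:
Click 1 (0,0) count=0: revealed 8 new [(0,0) (0,1) (1,0) (1,1) (2,0) (2,1) (3,0) (3,1)] -> total=8
Click 2 (4,1) count=3: revealed 1 new [(4,1)] -> total=9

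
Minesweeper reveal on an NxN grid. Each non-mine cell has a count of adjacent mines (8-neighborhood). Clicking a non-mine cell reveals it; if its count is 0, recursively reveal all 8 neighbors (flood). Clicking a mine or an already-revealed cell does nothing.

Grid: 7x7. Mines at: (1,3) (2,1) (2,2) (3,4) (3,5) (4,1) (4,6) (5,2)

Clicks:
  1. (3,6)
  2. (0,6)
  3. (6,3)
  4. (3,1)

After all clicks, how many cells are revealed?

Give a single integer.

Answer: 12

Derivation:
Click 1 (3,6) count=2: revealed 1 new [(3,6)] -> total=1
Click 2 (0,6) count=0: revealed 9 new [(0,4) (0,5) (0,6) (1,4) (1,5) (1,6) (2,4) (2,5) (2,6)] -> total=10
Click 3 (6,3) count=1: revealed 1 new [(6,3)] -> total=11
Click 4 (3,1) count=3: revealed 1 new [(3,1)] -> total=12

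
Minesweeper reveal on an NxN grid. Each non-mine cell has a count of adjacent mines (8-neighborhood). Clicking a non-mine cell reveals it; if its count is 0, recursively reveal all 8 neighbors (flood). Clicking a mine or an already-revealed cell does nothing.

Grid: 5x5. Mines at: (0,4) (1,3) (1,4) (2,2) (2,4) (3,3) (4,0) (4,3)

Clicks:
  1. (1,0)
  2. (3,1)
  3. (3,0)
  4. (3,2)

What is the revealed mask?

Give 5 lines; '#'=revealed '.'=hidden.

Answer: ###..
###..
##...
###..
.....

Derivation:
Click 1 (1,0) count=0: revealed 10 new [(0,0) (0,1) (0,2) (1,0) (1,1) (1,2) (2,0) (2,1) (3,0) (3,1)] -> total=10
Click 2 (3,1) count=2: revealed 0 new [(none)] -> total=10
Click 3 (3,0) count=1: revealed 0 new [(none)] -> total=10
Click 4 (3,2) count=3: revealed 1 new [(3,2)] -> total=11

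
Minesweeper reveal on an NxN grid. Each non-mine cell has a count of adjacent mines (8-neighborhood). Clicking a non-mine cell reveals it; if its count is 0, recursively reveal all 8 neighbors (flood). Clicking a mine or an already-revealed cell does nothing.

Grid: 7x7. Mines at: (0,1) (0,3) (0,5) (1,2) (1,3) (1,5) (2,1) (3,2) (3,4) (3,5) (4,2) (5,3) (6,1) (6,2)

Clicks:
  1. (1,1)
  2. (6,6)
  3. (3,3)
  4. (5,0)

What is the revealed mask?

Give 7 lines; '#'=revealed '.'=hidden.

Answer: .......
.#.....
.......
...#...
....###
#...###
....###

Derivation:
Click 1 (1,1) count=3: revealed 1 new [(1,1)] -> total=1
Click 2 (6,6) count=0: revealed 9 new [(4,4) (4,5) (4,6) (5,4) (5,5) (5,6) (6,4) (6,5) (6,6)] -> total=10
Click 3 (3,3) count=3: revealed 1 new [(3,3)] -> total=11
Click 4 (5,0) count=1: revealed 1 new [(5,0)] -> total=12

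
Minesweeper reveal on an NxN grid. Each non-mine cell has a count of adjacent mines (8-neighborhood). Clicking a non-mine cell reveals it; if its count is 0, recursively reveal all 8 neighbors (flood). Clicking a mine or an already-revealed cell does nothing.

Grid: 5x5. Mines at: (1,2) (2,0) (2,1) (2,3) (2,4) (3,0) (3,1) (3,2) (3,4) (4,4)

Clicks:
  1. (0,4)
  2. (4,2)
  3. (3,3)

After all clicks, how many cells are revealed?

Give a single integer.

Click 1 (0,4) count=0: revealed 4 new [(0,3) (0,4) (1,3) (1,4)] -> total=4
Click 2 (4,2) count=2: revealed 1 new [(4,2)] -> total=5
Click 3 (3,3) count=5: revealed 1 new [(3,3)] -> total=6

Answer: 6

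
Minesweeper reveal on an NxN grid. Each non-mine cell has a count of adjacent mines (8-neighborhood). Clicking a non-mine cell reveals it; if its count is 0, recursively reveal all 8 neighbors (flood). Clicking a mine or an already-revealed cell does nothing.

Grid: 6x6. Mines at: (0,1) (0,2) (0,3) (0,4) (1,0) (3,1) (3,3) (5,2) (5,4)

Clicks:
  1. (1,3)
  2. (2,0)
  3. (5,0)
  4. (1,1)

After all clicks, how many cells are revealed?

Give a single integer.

Click 1 (1,3) count=3: revealed 1 new [(1,3)] -> total=1
Click 2 (2,0) count=2: revealed 1 new [(2,0)] -> total=2
Click 3 (5,0) count=0: revealed 4 new [(4,0) (4,1) (5,0) (5,1)] -> total=6
Click 4 (1,1) count=3: revealed 1 new [(1,1)] -> total=7

Answer: 7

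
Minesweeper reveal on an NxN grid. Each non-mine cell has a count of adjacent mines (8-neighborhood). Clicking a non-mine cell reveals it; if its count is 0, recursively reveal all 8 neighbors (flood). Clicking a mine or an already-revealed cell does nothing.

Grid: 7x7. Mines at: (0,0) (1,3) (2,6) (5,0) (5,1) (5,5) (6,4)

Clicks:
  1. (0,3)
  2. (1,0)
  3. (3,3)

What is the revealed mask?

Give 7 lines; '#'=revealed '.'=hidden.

Answer: ...#...
###....
######.
######.
######.
..###..
.......

Derivation:
Click 1 (0,3) count=1: revealed 1 new [(0,3)] -> total=1
Click 2 (1,0) count=1: revealed 1 new [(1,0)] -> total=2
Click 3 (3,3) count=0: revealed 23 new [(1,1) (1,2) (2,0) (2,1) (2,2) (2,3) (2,4) (2,5) (3,0) (3,1) (3,2) (3,3) (3,4) (3,5) (4,0) (4,1) (4,2) (4,3) (4,4) (4,5) (5,2) (5,3) (5,4)] -> total=25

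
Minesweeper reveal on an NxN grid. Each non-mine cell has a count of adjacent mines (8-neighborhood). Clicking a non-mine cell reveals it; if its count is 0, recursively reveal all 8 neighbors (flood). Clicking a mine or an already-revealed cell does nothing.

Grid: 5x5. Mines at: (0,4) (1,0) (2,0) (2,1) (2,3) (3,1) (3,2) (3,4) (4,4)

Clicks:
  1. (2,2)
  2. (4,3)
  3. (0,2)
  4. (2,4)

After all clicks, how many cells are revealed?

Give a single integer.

Click 1 (2,2) count=4: revealed 1 new [(2,2)] -> total=1
Click 2 (4,3) count=3: revealed 1 new [(4,3)] -> total=2
Click 3 (0,2) count=0: revealed 6 new [(0,1) (0,2) (0,3) (1,1) (1,2) (1,3)] -> total=8
Click 4 (2,4) count=2: revealed 1 new [(2,4)] -> total=9

Answer: 9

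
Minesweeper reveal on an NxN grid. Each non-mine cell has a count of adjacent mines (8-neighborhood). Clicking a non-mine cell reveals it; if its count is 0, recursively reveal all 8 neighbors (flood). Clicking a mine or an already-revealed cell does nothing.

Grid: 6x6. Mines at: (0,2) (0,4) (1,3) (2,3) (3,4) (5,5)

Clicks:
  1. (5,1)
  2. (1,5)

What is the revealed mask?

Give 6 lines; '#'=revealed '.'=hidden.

Click 1 (5,1) count=0: revealed 22 new [(0,0) (0,1) (1,0) (1,1) (1,2) (2,0) (2,1) (2,2) (3,0) (3,1) (3,2) (3,3) (4,0) (4,1) (4,2) (4,3) (4,4) (5,0) (5,1) (5,2) (5,3) (5,4)] -> total=22
Click 2 (1,5) count=1: revealed 1 new [(1,5)] -> total=23

Answer: ##....
###..#
###...
####..
#####.
#####.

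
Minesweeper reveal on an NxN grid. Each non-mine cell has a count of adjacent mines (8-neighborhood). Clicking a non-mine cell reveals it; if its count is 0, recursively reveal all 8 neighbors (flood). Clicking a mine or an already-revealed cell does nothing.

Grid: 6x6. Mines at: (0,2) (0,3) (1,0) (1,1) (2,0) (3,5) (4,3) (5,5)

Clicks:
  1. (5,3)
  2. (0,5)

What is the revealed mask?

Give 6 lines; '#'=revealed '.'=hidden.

Click 1 (5,3) count=1: revealed 1 new [(5,3)] -> total=1
Click 2 (0,5) count=0: revealed 6 new [(0,4) (0,5) (1,4) (1,5) (2,4) (2,5)] -> total=7

Answer: ....##
....##
....##
......
......
...#..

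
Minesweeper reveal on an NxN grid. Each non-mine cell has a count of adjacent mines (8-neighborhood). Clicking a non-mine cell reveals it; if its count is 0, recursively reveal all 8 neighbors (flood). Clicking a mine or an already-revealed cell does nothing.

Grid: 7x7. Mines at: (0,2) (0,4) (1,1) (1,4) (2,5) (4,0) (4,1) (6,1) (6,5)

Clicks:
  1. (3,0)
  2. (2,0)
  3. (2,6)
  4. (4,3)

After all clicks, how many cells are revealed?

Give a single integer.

Click 1 (3,0) count=2: revealed 1 new [(3,0)] -> total=1
Click 2 (2,0) count=1: revealed 1 new [(2,0)] -> total=2
Click 3 (2,6) count=1: revealed 1 new [(2,6)] -> total=3
Click 4 (4,3) count=0: revealed 21 new [(2,2) (2,3) (2,4) (3,2) (3,3) (3,4) (3,5) (3,6) (4,2) (4,3) (4,4) (4,5) (4,6) (5,2) (5,3) (5,4) (5,5) (5,6) (6,2) (6,3) (6,4)] -> total=24

Answer: 24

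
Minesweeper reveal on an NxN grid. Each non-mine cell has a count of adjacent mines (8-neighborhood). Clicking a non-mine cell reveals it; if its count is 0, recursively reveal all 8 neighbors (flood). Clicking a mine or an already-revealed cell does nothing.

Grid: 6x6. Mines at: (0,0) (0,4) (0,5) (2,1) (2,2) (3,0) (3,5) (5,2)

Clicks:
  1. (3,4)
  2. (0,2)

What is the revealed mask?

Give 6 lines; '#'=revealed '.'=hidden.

Click 1 (3,4) count=1: revealed 1 new [(3,4)] -> total=1
Click 2 (0,2) count=0: revealed 6 new [(0,1) (0,2) (0,3) (1,1) (1,2) (1,3)] -> total=7

Answer: .###..
.###..
......
....#.
......
......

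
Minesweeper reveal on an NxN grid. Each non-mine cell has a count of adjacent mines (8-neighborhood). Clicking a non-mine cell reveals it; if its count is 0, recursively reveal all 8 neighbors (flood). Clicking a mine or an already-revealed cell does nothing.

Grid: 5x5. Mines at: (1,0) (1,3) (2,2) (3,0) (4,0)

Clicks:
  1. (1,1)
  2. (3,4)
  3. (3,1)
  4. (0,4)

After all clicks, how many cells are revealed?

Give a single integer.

Answer: 12

Derivation:
Click 1 (1,1) count=2: revealed 1 new [(1,1)] -> total=1
Click 2 (3,4) count=0: revealed 10 new [(2,3) (2,4) (3,1) (3,2) (3,3) (3,4) (4,1) (4,2) (4,3) (4,4)] -> total=11
Click 3 (3,1) count=3: revealed 0 new [(none)] -> total=11
Click 4 (0,4) count=1: revealed 1 new [(0,4)] -> total=12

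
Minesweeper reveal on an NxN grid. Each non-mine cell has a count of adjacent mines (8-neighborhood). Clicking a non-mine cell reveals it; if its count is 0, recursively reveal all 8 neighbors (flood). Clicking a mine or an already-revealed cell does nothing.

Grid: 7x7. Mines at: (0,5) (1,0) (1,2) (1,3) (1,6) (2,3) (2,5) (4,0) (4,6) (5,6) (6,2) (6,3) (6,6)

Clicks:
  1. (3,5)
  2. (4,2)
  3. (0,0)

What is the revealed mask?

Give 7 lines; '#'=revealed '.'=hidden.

Answer: #......
.......
.......
.#####.
.#####.
.#####.
.......

Derivation:
Click 1 (3,5) count=2: revealed 1 new [(3,5)] -> total=1
Click 2 (4,2) count=0: revealed 14 new [(3,1) (3,2) (3,3) (3,4) (4,1) (4,2) (4,3) (4,4) (4,5) (5,1) (5,2) (5,3) (5,4) (5,5)] -> total=15
Click 3 (0,0) count=1: revealed 1 new [(0,0)] -> total=16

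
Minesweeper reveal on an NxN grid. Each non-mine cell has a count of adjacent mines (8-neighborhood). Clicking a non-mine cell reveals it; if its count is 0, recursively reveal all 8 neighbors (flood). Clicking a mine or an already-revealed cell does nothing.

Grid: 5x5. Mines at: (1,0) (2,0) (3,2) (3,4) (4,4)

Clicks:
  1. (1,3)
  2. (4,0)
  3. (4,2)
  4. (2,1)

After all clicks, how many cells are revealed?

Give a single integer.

Click 1 (1,3) count=0: revealed 12 new [(0,1) (0,2) (0,3) (0,4) (1,1) (1,2) (1,3) (1,4) (2,1) (2,2) (2,3) (2,4)] -> total=12
Click 2 (4,0) count=0: revealed 4 new [(3,0) (3,1) (4,0) (4,1)] -> total=16
Click 3 (4,2) count=1: revealed 1 new [(4,2)] -> total=17
Click 4 (2,1) count=3: revealed 0 new [(none)] -> total=17

Answer: 17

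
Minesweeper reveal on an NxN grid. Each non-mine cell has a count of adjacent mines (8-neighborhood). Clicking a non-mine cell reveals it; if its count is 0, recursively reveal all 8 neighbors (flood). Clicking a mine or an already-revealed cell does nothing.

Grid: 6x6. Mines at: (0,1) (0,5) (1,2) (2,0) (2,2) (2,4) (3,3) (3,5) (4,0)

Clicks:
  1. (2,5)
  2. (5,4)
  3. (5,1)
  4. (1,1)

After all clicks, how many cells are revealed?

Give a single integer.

Answer: 12

Derivation:
Click 1 (2,5) count=2: revealed 1 new [(2,5)] -> total=1
Click 2 (5,4) count=0: revealed 10 new [(4,1) (4,2) (4,3) (4,4) (4,5) (5,1) (5,2) (5,3) (5,4) (5,5)] -> total=11
Click 3 (5,1) count=1: revealed 0 new [(none)] -> total=11
Click 4 (1,1) count=4: revealed 1 new [(1,1)] -> total=12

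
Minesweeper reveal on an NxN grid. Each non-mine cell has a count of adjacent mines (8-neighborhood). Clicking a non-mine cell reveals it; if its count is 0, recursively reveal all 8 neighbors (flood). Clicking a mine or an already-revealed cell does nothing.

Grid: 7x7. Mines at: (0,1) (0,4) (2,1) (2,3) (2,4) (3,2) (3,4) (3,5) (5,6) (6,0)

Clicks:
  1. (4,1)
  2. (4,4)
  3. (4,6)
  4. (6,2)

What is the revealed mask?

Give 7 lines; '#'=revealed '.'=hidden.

Click 1 (4,1) count=1: revealed 1 new [(4,1)] -> total=1
Click 2 (4,4) count=2: revealed 1 new [(4,4)] -> total=2
Click 3 (4,6) count=2: revealed 1 new [(4,6)] -> total=3
Click 4 (6,2) count=0: revealed 13 new [(4,2) (4,3) (4,5) (5,1) (5,2) (5,3) (5,4) (5,5) (6,1) (6,2) (6,3) (6,4) (6,5)] -> total=16

Answer: .......
.......
.......
.......
.######
.#####.
.#####.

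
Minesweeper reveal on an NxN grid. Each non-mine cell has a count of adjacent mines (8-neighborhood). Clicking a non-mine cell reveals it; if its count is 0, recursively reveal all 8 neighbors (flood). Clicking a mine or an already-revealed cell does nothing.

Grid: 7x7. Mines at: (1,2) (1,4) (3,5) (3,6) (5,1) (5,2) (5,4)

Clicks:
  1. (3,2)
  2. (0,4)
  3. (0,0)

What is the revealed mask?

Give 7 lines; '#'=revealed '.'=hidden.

Click 1 (3,2) count=0: revealed 19 new [(0,0) (0,1) (1,0) (1,1) (2,0) (2,1) (2,2) (2,3) (2,4) (3,0) (3,1) (3,2) (3,3) (3,4) (4,0) (4,1) (4,2) (4,3) (4,4)] -> total=19
Click 2 (0,4) count=1: revealed 1 new [(0,4)] -> total=20
Click 3 (0,0) count=0: revealed 0 new [(none)] -> total=20

Answer: ##..#..
##.....
#####..
#####..
#####..
.......
.......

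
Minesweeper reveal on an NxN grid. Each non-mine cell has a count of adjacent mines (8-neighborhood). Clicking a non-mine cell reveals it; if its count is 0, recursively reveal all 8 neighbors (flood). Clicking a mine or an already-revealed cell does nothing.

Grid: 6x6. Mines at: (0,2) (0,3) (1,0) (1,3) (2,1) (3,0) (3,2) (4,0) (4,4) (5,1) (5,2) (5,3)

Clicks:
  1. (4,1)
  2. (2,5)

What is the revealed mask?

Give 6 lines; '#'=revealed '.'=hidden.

Click 1 (4,1) count=5: revealed 1 new [(4,1)] -> total=1
Click 2 (2,5) count=0: revealed 8 new [(0,4) (0,5) (1,4) (1,5) (2,4) (2,5) (3,4) (3,5)] -> total=9

Answer: ....##
....##
....##
....##
.#....
......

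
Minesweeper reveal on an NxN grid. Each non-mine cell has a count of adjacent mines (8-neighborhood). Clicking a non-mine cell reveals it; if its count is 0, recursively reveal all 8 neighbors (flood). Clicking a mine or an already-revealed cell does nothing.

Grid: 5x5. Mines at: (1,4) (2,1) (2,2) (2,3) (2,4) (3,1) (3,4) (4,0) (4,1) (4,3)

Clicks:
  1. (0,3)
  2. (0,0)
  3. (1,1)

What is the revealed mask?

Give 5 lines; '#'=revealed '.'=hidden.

Click 1 (0,3) count=1: revealed 1 new [(0,3)] -> total=1
Click 2 (0,0) count=0: revealed 7 new [(0,0) (0,1) (0,2) (1,0) (1,1) (1,2) (1,3)] -> total=8
Click 3 (1,1) count=2: revealed 0 new [(none)] -> total=8

Answer: ####.
####.
.....
.....
.....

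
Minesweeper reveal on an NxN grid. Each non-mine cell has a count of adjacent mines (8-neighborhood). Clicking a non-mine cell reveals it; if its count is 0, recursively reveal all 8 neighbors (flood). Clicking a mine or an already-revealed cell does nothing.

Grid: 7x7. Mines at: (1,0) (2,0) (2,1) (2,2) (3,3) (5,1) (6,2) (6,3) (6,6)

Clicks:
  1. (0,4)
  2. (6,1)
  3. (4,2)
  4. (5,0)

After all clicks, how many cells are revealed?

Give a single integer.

Click 1 (0,4) count=0: revealed 25 new [(0,1) (0,2) (0,3) (0,4) (0,5) (0,6) (1,1) (1,2) (1,3) (1,4) (1,5) (1,6) (2,3) (2,4) (2,5) (2,6) (3,4) (3,5) (3,6) (4,4) (4,5) (4,6) (5,4) (5,5) (5,6)] -> total=25
Click 2 (6,1) count=2: revealed 1 new [(6,1)] -> total=26
Click 3 (4,2) count=2: revealed 1 new [(4,2)] -> total=27
Click 4 (5,0) count=1: revealed 1 new [(5,0)] -> total=28

Answer: 28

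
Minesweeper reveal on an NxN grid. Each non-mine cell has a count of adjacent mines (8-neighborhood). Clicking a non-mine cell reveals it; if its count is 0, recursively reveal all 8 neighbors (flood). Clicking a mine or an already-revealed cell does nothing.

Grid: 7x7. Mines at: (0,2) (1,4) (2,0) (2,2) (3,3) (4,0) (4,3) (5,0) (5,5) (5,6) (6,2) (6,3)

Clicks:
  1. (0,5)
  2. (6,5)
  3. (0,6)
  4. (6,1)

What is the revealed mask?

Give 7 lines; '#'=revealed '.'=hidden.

Answer: .....##
.....##
....###
....###
....###
.......
.#...#.

Derivation:
Click 1 (0,5) count=1: revealed 1 new [(0,5)] -> total=1
Click 2 (6,5) count=2: revealed 1 new [(6,5)] -> total=2
Click 3 (0,6) count=0: revealed 12 new [(0,6) (1,5) (1,6) (2,4) (2,5) (2,6) (3,4) (3,5) (3,6) (4,4) (4,5) (4,6)] -> total=14
Click 4 (6,1) count=2: revealed 1 new [(6,1)] -> total=15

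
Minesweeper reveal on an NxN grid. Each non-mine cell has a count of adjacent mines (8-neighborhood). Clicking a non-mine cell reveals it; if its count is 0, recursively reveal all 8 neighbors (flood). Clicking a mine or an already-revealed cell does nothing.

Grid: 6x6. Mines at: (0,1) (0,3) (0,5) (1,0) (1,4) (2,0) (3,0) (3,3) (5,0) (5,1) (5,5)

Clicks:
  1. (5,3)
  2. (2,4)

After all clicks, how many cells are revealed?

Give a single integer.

Answer: 7

Derivation:
Click 1 (5,3) count=0: revealed 6 new [(4,2) (4,3) (4,4) (5,2) (5,3) (5,4)] -> total=6
Click 2 (2,4) count=2: revealed 1 new [(2,4)] -> total=7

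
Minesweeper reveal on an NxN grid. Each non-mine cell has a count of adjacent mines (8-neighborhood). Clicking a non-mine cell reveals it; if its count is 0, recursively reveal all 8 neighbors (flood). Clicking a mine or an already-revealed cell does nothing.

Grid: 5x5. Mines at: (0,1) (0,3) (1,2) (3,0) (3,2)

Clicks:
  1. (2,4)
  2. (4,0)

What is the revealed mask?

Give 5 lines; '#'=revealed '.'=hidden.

Click 1 (2,4) count=0: revealed 8 new [(1,3) (1,4) (2,3) (2,4) (3,3) (3,4) (4,3) (4,4)] -> total=8
Click 2 (4,0) count=1: revealed 1 new [(4,0)] -> total=9

Answer: .....
...##
...##
...##
#..##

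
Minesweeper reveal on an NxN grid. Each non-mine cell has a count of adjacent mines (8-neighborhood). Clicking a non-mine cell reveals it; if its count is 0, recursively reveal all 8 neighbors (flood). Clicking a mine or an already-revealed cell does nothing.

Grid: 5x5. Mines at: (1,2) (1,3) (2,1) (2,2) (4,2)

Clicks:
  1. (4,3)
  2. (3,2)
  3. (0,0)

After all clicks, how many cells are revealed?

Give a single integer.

Answer: 6

Derivation:
Click 1 (4,3) count=1: revealed 1 new [(4,3)] -> total=1
Click 2 (3,2) count=3: revealed 1 new [(3,2)] -> total=2
Click 3 (0,0) count=0: revealed 4 new [(0,0) (0,1) (1,0) (1,1)] -> total=6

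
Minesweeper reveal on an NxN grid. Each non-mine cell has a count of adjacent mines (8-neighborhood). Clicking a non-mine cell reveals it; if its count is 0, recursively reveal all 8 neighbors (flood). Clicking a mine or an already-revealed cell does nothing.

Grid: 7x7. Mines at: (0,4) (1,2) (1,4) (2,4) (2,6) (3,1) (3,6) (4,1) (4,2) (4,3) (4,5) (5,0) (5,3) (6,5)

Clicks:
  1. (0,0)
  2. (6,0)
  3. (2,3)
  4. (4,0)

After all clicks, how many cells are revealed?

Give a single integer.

Answer: 9

Derivation:
Click 1 (0,0) count=0: revealed 6 new [(0,0) (0,1) (1,0) (1,1) (2,0) (2,1)] -> total=6
Click 2 (6,0) count=1: revealed 1 new [(6,0)] -> total=7
Click 3 (2,3) count=3: revealed 1 new [(2,3)] -> total=8
Click 4 (4,0) count=3: revealed 1 new [(4,0)] -> total=9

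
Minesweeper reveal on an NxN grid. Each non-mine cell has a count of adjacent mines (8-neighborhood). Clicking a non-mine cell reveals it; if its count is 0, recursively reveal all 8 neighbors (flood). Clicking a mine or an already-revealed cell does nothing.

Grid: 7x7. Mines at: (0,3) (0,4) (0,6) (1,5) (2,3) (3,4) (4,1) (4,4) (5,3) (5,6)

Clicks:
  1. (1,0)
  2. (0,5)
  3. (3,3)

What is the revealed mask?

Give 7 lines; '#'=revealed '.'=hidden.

Click 1 (1,0) count=0: revealed 12 new [(0,0) (0,1) (0,2) (1,0) (1,1) (1,2) (2,0) (2,1) (2,2) (3,0) (3,1) (3,2)] -> total=12
Click 2 (0,5) count=3: revealed 1 new [(0,5)] -> total=13
Click 3 (3,3) count=3: revealed 1 new [(3,3)] -> total=14

Answer: ###..#.
###....
###....
####...
.......
.......
.......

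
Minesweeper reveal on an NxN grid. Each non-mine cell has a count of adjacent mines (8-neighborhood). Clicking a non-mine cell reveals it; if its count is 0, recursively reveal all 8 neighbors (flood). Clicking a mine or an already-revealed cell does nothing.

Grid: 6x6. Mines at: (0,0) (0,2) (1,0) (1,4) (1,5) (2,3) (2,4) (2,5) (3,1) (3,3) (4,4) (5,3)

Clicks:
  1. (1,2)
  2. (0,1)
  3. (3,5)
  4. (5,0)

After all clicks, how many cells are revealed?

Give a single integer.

Click 1 (1,2) count=2: revealed 1 new [(1,2)] -> total=1
Click 2 (0,1) count=3: revealed 1 new [(0,1)] -> total=2
Click 3 (3,5) count=3: revealed 1 new [(3,5)] -> total=3
Click 4 (5,0) count=0: revealed 6 new [(4,0) (4,1) (4,2) (5,0) (5,1) (5,2)] -> total=9

Answer: 9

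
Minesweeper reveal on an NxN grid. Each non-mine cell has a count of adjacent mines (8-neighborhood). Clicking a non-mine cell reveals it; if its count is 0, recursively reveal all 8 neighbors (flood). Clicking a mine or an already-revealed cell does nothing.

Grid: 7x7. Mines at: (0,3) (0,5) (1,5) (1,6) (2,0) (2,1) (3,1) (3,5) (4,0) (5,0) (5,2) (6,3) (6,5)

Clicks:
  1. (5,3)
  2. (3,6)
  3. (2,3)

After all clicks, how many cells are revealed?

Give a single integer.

Click 1 (5,3) count=2: revealed 1 new [(5,3)] -> total=1
Click 2 (3,6) count=1: revealed 1 new [(3,6)] -> total=2
Click 3 (2,3) count=0: revealed 12 new [(1,2) (1,3) (1,4) (2,2) (2,3) (2,4) (3,2) (3,3) (3,4) (4,2) (4,3) (4,4)] -> total=14

Answer: 14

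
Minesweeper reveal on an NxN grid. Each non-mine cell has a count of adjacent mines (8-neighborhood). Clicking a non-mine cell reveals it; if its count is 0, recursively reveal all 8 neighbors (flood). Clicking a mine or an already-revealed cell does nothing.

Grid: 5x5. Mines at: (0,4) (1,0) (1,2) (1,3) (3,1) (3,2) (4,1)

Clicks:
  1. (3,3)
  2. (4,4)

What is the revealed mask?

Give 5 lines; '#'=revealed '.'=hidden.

Answer: .....
.....
...##
...##
...##

Derivation:
Click 1 (3,3) count=1: revealed 1 new [(3,3)] -> total=1
Click 2 (4,4) count=0: revealed 5 new [(2,3) (2,4) (3,4) (4,3) (4,4)] -> total=6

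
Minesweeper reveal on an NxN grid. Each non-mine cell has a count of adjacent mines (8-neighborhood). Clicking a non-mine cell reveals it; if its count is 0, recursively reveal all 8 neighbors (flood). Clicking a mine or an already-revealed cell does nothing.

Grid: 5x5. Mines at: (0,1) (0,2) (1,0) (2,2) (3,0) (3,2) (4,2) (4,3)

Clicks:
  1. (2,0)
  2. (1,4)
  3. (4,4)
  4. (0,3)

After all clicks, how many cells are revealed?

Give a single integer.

Answer: 10

Derivation:
Click 1 (2,0) count=2: revealed 1 new [(2,0)] -> total=1
Click 2 (1,4) count=0: revealed 8 new [(0,3) (0,4) (1,3) (1,4) (2,3) (2,4) (3,3) (3,4)] -> total=9
Click 3 (4,4) count=1: revealed 1 new [(4,4)] -> total=10
Click 4 (0,3) count=1: revealed 0 new [(none)] -> total=10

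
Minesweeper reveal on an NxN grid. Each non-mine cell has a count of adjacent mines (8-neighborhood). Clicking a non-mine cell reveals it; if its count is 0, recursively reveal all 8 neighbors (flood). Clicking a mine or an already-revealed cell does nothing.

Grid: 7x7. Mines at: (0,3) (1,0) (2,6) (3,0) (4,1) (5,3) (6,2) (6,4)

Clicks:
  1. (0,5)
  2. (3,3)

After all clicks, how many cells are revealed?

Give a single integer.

Answer: 30

Derivation:
Click 1 (0,5) count=0: revealed 6 new [(0,4) (0,5) (0,6) (1,4) (1,5) (1,6)] -> total=6
Click 2 (3,3) count=0: revealed 24 new [(1,1) (1,2) (1,3) (2,1) (2,2) (2,3) (2,4) (2,5) (3,1) (3,2) (3,3) (3,4) (3,5) (3,6) (4,2) (4,3) (4,4) (4,5) (4,6) (5,4) (5,5) (5,6) (6,5) (6,6)] -> total=30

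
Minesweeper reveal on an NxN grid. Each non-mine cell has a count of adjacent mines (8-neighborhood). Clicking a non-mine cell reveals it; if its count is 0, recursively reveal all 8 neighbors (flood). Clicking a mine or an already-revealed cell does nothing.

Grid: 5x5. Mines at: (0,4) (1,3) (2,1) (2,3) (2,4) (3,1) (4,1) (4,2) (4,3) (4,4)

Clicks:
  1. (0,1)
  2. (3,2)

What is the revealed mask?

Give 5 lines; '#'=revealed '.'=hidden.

Click 1 (0,1) count=0: revealed 6 new [(0,0) (0,1) (0,2) (1,0) (1,1) (1,2)] -> total=6
Click 2 (3,2) count=6: revealed 1 new [(3,2)] -> total=7

Answer: ###..
###..
.....
..#..
.....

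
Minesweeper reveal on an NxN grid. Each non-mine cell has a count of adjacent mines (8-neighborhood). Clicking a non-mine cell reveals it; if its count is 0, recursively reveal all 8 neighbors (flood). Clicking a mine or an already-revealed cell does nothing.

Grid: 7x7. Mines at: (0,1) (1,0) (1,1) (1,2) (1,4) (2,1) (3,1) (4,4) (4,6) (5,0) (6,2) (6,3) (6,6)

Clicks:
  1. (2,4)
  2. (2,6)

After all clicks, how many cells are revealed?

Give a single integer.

Answer: 9

Derivation:
Click 1 (2,4) count=1: revealed 1 new [(2,4)] -> total=1
Click 2 (2,6) count=0: revealed 8 new [(0,5) (0,6) (1,5) (1,6) (2,5) (2,6) (3,5) (3,6)] -> total=9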